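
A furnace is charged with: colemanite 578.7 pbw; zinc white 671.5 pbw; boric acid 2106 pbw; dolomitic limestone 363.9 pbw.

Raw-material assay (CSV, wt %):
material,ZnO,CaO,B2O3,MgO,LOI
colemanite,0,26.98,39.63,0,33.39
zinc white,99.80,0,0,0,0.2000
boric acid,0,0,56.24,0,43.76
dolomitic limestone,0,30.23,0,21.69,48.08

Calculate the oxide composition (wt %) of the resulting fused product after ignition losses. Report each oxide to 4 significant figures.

All arithmetic holds exact precision from first step to last — in-progress results are printed, with 4-significant-figure rounding, on the page. Every reported number is rounded just once — the derived quantities (glass mass, the yield, four oxide percentages, LOI, totals) are computed using the weight values on 2429 pbw of glass in exact precision, as quoted within the problem or the answer.
Oxide masses out of the charge:
  ZnO: 671.5·0.9980 = 670.2 pbw
  CaO: 578.7·0.2698 + 363.9·0.3023 = 266.1 pbw
  B2O3: 578.7·0.3963 + 2106·0.5624 = 1414 pbw
  MgO: 363.9·0.2169 = 78.93 pbw
LOI: 578.7·0.3339 + 671.5·0.002000 + 2106·0.4376 + 363.9·0.4808 = 1291 pbw
Glass = total batch minus LOI = 3720 − 1291 = 2429 pbw (the oxide masses sum to this)
percent by weight: oxide/glass ×100

Glass mass = 2429 pbw (batch 3720 − LOI 1291).
Composition: ZnO 27.59%, CaO 10.96%, B2O3 58.20%, MgO 3.250%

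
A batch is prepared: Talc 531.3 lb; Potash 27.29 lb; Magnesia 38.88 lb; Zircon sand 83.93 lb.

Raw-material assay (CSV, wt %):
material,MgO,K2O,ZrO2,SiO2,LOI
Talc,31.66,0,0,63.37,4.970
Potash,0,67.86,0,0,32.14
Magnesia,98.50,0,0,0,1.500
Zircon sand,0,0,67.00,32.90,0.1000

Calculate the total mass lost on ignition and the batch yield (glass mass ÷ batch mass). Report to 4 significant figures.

Values along the way are shown (rounded to 4 significant digits) between the steps; the working math holds full float precision at each step. A single rounding completes each reported figure — derived quantities, including the yield, LOI, four oxide percentages, glass mass, totals, are carried from the weighed amounts per 645.6 lb of glass at full precision as quoted within the question or the answer.
Ignition loss by material:
  Talc: 531.3 × 0.04970 = 26.41 lb
  Potash: 27.29 × 0.3214 = 8.771 lb
  Magnesia: 38.88 × 0.01500 = 0.5832 lb
  Zircon sand: 83.93 × 0.001000 = 0.08393 lb
Total LOI = 35.84 lb
Glass = batch − LOI = 681.4 − 35.84 = 645.6 lb

LOI loss = 35.84 lb; glass = 645.6 lb; yield = 94.74%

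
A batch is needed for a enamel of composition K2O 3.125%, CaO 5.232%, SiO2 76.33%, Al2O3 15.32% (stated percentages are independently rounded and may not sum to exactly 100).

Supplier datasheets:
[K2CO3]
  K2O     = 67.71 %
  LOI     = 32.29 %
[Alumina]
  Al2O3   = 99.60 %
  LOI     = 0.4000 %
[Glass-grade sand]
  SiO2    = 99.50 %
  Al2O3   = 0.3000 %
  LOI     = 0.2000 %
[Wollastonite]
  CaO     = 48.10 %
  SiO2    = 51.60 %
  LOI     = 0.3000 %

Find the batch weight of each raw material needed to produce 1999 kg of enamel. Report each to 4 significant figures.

Batch per 1999 kg enamel:
  K2CO3: 92.26 kg
  Alumina: 303.2 kg
  Glass-grade sand: 1421 kg
  Wollastonite: 217.4 kg
Total batch = 2034 kg; LOI loss = 34.50 kg; yield = 98.30%

Every computation maintains full precision throughout; intermediates are displayed rounded to 4 significant digits when written out; exactly one rounding goes into each reported figure — the derived quantities (yield, four oxide percentages, glass mass, totals, LOI) are carried from the batch weights on 1999 kg of glass in full float precision, exactly as shown in either problem or answer.
Oxide-by-oxide targets in 1999 kg enamel:
  K2O: 3.125% × 1999 = 62.47 kg
  CaO: 5.232% × 1999 = 104.6 kg
  SiO2: 76.33% × 1999 = 1526 kg
  Al2O3: 15.32% × 1999 = 306.2 kg
Mass-balance tally per oxide per the reported batch figures, under the basis named above (target by target, the sums agree within answer rounding):
  K2O: 92.26·0.6771 = 62.47 kg (target 62.47 kg)
  CaO: 217.4·0.4810 = 104.6 kg (target 104.6 kg)
  SiO2: 1421·0.9950 + 217.4·0.5160 = 1526 kg (target 1526 kg)
  Al2O3: 303.2·0.9960 + 1421·0.003000 = 306.3 kg (target 306.2 kg)
Auditing the glass mass value: the batch minus its LOI: 1999 kg (targets for the oxides total 1999 kg; basis as stated: 1999 kg — deltas are rounding alone).
Summing the batch: Σ batch = 2034 kg; LOI loss = Σ batch·LOI = 34.50 kg; glass ÷ batch gives a yield of 98.30%.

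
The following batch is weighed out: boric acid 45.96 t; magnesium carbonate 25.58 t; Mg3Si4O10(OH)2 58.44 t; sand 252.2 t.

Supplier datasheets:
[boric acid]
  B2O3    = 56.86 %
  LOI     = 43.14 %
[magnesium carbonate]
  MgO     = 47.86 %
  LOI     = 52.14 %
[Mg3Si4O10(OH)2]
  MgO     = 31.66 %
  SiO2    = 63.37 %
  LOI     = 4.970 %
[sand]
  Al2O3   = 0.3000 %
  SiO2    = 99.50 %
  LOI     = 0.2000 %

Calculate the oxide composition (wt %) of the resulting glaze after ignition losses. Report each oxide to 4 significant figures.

Glass mass = 345.6 t (batch 382.2 − LOI 36.57).
Composition: Al2O3 0.2189%, MgO 8.896%, B2O3 7.561%, SiO2 83.32%

All internal work carries full precision through the solve. The intermediate values are displayed, rounded to four significant figures, alongside each step; each reported figure takes a single rounding. The derived quantities, which include LOI, four oxide percentages, glass mass, the yield, totals, are recomputed in exact precision, exactly as printed in the problem or answer text, using the weight values on 345.6 t of glass.
Oxide masses out of the charge:
  Al2O3: 252.2·0.003000 = 0.7566 t
  MgO: 25.58·0.4786 + 58.44·0.3166 = 30.74 t
  B2O3: 45.96·0.5686 = 26.13 t
  SiO2: 58.44·0.6337 + 252.2·0.9950 = 288.0 t
LOI: 45.96·0.4314 + 25.58·0.5214 + 58.44·0.04970 + 252.2·0.002000 = 36.57 t
batch − LOI leaves glass = 382.2 − 36.57 = 345.6 t (= Σ oxide masses)
percent by weight: oxide/glass ×100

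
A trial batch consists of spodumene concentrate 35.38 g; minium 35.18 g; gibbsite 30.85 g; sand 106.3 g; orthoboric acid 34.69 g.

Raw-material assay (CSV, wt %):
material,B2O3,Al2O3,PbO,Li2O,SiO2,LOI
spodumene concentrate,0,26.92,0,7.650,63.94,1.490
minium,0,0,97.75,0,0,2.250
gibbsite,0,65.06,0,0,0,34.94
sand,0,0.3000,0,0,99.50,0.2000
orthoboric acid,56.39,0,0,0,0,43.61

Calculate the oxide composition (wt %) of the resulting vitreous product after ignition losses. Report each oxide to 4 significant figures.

The intermediate values are displayed rounded to four significant digits between the steps; full precision is carried all the way through. Exactly one rounding lands on every reported number. All derived quantities (totals, glass mass, yield, LOI, the five compositions) are carried at full float precision from the batch weights for 215.0 g of glass, as set out in question or answer.
Oxide masses out of the charge:
  B2O3: 34.69·0.5639 = 19.56 g
  Al2O3: 35.38·0.2692 + 30.85·0.6506 + 106.3·0.003000 = 29.91 g
  PbO: 35.18·0.9775 = 34.39 g
  Li2O: 35.38·0.07650 = 2.707 g
  SiO2: 35.38·0.6394 + 106.3·0.9950 = 128.4 g
LOI: 35.38·0.01490 + 35.18·0.02250 + 30.85·0.3494 + 106.3·0.002000 + 34.69·0.4361 = 27.44 g
The glass mass, total less LOI, = 242.4 − 27.44 = 215.0 g (= the summed oxide contributions)
percent share: oxide ÷ glass, ×100

Glass mass = 215.0 g (batch 242.4 − LOI 27.44).
Composition: B2O3 9.100%, Al2O3 13.92%, PbO 16.00%, Li2O 1.259%, SiO2 59.73%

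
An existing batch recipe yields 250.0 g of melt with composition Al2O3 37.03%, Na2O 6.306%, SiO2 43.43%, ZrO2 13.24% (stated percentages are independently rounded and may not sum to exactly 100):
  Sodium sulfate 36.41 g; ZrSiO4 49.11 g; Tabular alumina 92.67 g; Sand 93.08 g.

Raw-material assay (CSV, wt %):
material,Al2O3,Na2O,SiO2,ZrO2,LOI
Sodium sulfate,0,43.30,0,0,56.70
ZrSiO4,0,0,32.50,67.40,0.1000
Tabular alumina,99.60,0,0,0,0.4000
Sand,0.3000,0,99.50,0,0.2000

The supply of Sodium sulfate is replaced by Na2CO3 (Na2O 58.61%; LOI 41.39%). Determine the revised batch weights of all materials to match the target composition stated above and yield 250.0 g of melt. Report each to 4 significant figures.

Working values are displayed rounded to four significant digits when written out — all internal work carries full precision from first step to last — each reported number is rounded exactly once; all derived quantities are carried in exact precision (ignition loss, the four compositions, glass mass, the totals, yield) from the weighed amounts per 250.0 g of glass, as they appear in question or answer.
Target masses of each oxide per 250.0 g melt:
  Al2O3: 37.03% × 250.0 = 92.58 g
  Na2O: 6.306% × 250.0 = 15.76 g
  SiO2: 43.43% × 250.0 = 108.6 g
  ZrO2: 13.24% × 250.0 = 33.10 g
Balance tally, oxide-wise, applying the batch weights above, relative to the basis at hand (each sum matches its target mass once rounding is allowed for):
  Al2O3: 92.67·0.9960 + 93.08·0.003000 = 92.58 g (target 92.58 g)
  Na2O: 26.90·0.5861 = 15.77 g (target 15.76 g)
  SiO2: 49.11·0.3250 + 93.08·0.9950 = 108.6 g (target 108.6 g)
  ZrO2: 49.11·0.6740 = 33.10 g (target 33.10 g)
The glass-mass cross-check: batch total minus LOI = 250.0 g (summing oxide targets gives 250.0 g; the stated basis being 250.0 g — differing by rounding only).
Whole-batch sum: Σ batch = 261.8 g; LOI removed, Σ of batch·LOI: 11.74 g; yield, glass over the total, = 95.52%.

Revised batch per 250.0 g melt:
  Na2CO3: 26.90 g
  ZrSiO4: 49.11 g
  Tabular alumina: 92.67 g
  Sand: 93.08 g
Total batch = 261.8 g; LOI loss = 11.74 g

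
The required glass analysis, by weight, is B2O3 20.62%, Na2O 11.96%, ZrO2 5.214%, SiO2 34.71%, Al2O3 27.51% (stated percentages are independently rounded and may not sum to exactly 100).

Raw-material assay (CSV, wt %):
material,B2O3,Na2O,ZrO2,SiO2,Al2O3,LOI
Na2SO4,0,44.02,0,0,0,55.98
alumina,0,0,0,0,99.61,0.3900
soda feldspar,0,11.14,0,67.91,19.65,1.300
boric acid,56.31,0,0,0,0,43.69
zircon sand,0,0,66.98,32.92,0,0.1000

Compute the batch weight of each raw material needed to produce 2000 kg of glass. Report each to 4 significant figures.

Batch per 2000 kg glass:
  Na2SO4: 303.8 kg
  alumina: 365.6 kg
  soda feldspar: 946.8 kg
  boric acid: 732.4 kg
  zircon sand: 155.7 kg
Total batch = 2504 kg; LOI loss = 503.9 kg; yield = 79.88%

The intermediate values are displayed, rounded to four significant digits, when written out; all arithmetic carries exact precision through the solve — a single rounding produces each reported value — the derived quantities, which include five oxide percentages, glass mass, the totals, the yield, ignition loss, are re-derived at exact precision, exactly as shown in the problem or answer text, from the batch weights at 2000 kg of glass.
Target oxide masses per 2000 kg glass:
  B2O3: 20.62% × 2000 = 412.4 kg
  Na2O: 11.96% × 2000 = 239.2 kg
  ZrO2: 5.214% × 2000 = 104.3 kg
  SiO2: 34.71% × 2000 = 694.2 kg
  Al2O3: 27.51% × 2000 = 550.2 kg
Sums-versus-targets review using the reported weights, on the stated basis (sums match the target masses modulo rounding of the values):
  B2O3: 732.4·0.5631 = 412.4 kg (target 412.4 kg)
  Na2O: 303.8·0.4402 + 946.8·0.1114 = 239.2 kg (target 239.2 kg)
  ZrO2: 155.7·0.6698 = 104.3 kg (target 104.3 kg)
  SiO2: 946.8·0.6791 + 155.7·0.3292 = 694.2 kg (target 694.2 kg)
  Al2O3: 365.6·0.9961 + 946.8·0.1965 = 550.2 kg (target 550.2 kg)
Auditing the glass mass value: net batch after ignition = 2000 kg (per-oxide target masses sum to 2000 kg; versus the stated basis of 2000 kg — any gap is answer rounding).
Summing the batch: Σ batch = 2504 kg; LOI removed, Σ of batch·LOI: 503.9 kg; glass ÷ batch gives a yield of 79.88%.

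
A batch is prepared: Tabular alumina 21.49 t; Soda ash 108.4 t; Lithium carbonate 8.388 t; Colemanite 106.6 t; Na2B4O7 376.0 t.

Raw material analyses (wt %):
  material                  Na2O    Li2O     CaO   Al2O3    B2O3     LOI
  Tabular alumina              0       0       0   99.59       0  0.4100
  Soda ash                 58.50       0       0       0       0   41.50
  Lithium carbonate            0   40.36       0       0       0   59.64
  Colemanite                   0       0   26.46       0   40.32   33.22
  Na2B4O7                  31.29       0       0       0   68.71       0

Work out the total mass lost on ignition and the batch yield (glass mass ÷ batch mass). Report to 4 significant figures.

The intermediate values are shown rounded to 4 significant digits in the working; the whole derivation holds full precision from start to finish — each reported figure is rounded once only — derived quantities are recomputed from the weighed amounts per 535.4 t of glass at full float precision (glass mass, five oxide percentages, totals, LOI, yield), as they appear in the problem or answer text.
Ignition loss by material:
  Tabular alumina: 21.49 × 0.004100 = 0.08811 t
  Soda ash: 108.4 × 0.4150 = 44.99 t
  Lithium carbonate: 8.388 × 0.5964 = 5.003 t
  Colemanite: 106.6 × 0.3322 = 35.41 t
  Na2B4O7: 376.0 × 0 = 0 t
Total LOI = 85.49 t
Glass = batch − LOI = 620.9 − 85.49 = 535.4 t

LOI loss = 85.49 t; glass = 535.4 t; yield = 86.23%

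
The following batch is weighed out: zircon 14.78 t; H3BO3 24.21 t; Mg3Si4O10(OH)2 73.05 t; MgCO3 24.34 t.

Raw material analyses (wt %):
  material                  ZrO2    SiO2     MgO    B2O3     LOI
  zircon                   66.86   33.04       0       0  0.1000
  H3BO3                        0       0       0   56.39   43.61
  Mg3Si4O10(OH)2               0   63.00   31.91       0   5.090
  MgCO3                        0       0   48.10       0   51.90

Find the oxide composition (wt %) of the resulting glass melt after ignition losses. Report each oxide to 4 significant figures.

Each numeric step keeps full precision in all steps — in-progress results are shown rounded off to 4 significant digits at each printed step — every reported value is rounded a single time. Derived quantities (four oxide percentages, yield, net glass mass, the totals, LOI) are carried in full precision using the weight values for 109.5 t of glass, as given in problem or answer.
Mass of each oxide from the mix:
  ZrO2: 14.78·0.6686 = 9.882 t
  SiO2: 14.78·0.3304 + 73.05·0.6300 = 50.90 t
  MgO: 73.05·0.3191 + 24.34·0.4810 = 35.02 t
  B2O3: 24.21·0.5639 = 13.65 t
LOI: 14.78·0.001000 + 24.21·0.4361 + 73.05·0.05090 + 24.34·0.5190 = 26.92 t
The glass mass, total less LOI, = 136.4 − 26.92 = 109.5 t (= the summed oxide contributions)
wt %: oxide over glass, times 100

Glass mass = 109.5 t (batch 136.4 − LOI 26.92).
Composition: ZrO2 9.028%, SiO2 46.51%, MgO 31.99%, B2O3 12.47%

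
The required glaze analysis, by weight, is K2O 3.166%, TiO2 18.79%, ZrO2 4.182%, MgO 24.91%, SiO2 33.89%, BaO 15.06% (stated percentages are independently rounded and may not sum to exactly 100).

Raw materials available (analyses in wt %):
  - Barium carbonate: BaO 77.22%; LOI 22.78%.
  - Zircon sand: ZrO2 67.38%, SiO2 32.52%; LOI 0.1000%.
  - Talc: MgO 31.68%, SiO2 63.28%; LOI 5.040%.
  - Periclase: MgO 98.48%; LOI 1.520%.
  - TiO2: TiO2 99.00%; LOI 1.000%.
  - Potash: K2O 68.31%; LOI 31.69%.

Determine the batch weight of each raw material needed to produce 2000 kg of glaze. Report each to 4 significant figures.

All arithmetic maintains full float precision in all steps — in-progress results appear rounded to four significant digits alongside each step. Every reported number is rounded only once. All derived quantities (glass mass, totals, ignition loss, the six compositions, yield) are computed from the batch weights at 2000 kg of glass at full precision, as written in the problem or the answer.
Oxide mass targets, per 2000 kg glaze:
  K2O: 3.166% × 2000 = 63.32 kg
  TiO2: 18.79% × 2000 = 375.8 kg
  ZrO2: 4.182% × 2000 = 83.64 kg
  MgO: 24.91% × 2000 = 498.2 kg
  SiO2: 33.89% × 2000 = 677.8 kg
  BaO: 15.06% × 2000 = 301.2 kg
Oxide-by-oxide audit given the weights on record, for the quoted basis mass (each sum matches its target mass inside rounding margins):
  K2O: 92.70·0.6831 = 63.32 kg (target 63.32 kg)
  TiO2: 379.6·0.9900 = 375.8 kg (target 375.8 kg)
  ZrO2: 124.1·0.6738 = 83.62 kg (target 83.64 kg)
  MgO: 1007·0.3168 + 181.8·0.9848 = 498.1 kg (target 498.2 kg)
  SiO2: 124.1·0.3252 + 1007·0.6328 = 677.6 kg (target 677.8 kg)
  BaO: 390.1·0.7722 = 301.2 kg (target 301.2 kg)
Auditing the glass mass value: batch total minus LOI = 2000 kg (summing oxide targets gives 2000 kg; versus the stated basis of 2000 kg — a pure rounding effect).
Batch grand total — Σ batch = 2175 kg; LOI removed, Σ of batch·LOI: 175.7 kg; yield, glass over the total, = 91.92%.

Batch per 2000 kg glaze:
  Barium carbonate: 390.1 kg
  Zircon sand: 124.1 kg
  Talc: 1007 kg
  Periclase: 181.8 kg
  TiO2: 379.6 kg
  Potash: 92.70 kg
Total batch = 2175 kg; LOI loss = 175.7 kg; yield = 91.92%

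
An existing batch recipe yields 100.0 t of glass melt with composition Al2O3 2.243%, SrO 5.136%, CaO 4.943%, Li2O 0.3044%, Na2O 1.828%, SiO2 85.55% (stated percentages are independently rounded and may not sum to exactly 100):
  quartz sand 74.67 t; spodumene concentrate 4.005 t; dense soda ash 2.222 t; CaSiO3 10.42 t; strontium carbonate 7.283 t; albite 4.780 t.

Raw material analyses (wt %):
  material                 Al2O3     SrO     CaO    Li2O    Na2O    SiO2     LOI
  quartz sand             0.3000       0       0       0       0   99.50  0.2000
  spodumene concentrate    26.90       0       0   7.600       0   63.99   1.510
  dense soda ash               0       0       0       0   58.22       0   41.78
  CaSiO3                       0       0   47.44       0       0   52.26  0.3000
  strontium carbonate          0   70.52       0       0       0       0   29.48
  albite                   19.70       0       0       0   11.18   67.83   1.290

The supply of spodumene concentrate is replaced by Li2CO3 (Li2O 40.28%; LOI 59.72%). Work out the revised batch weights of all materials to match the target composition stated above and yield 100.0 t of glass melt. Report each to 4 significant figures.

Revised batch per 100.0 t glass melt:
  quartz sand: 73.51 t
  Li2CO3: 0.7557 t
  dense soda ash: 1.168 t
  CaSiO3: 10.42 t
  strontium carbonate: 7.283 t
  albite: 10.27 t
Total batch = 103.4 t; LOI loss = 3.397 t

Exact precision is maintained from start to finish — mid-chain values are displayed (rounded to four significant figures) as written. Exactly one rounding is applied to each reported result; the derived quantities (six oxide percentages, LOI, the totals, glass mass, yield) are carried in full precision starting from the weights for 100.0 t of glass, as set out in the problem or answer text.
Oxide mass targets, per 100.0 t glass melt:
  Al2O3: 2.243% × 100.0 = 2.243 t
  SrO: 5.136% × 100.0 = 5.136 t
  CaO: 4.943% × 100.0 = 4.943 t
  Li2O: 0.3044% × 100.0 = 0.3044 t
  Na2O: 1.828% × 100.0 = 1.828 t
  SiO2: 85.55% × 100.0 = 85.55 t
A balance pass over the oxides, working from each reported weight, versus the basis set out (target by target, the sums agree net of answer rounding effects):
  Al2O3: 73.51·0.003000 + 10.27·0.1970 = 2.244 t (target 2.243 t)
  SrO: 7.283·0.7052 = 5.136 t (target 5.136 t)
  CaO: 10.42·0.4744 = 4.943 t (target 4.943 t)
  Li2O: 0.7557·0.4028 = 0.3044 t (target 0.3044 t)
  Na2O: 1.168·0.5822 + 10.27·0.1118 = 1.828 t (target 1.828 t)
  SiO2: 73.51·0.9950 + 10.42·0.5226 + 10.27·0.6783 = 85.55 t (target 85.55 t)
Glass-mass closure: batch total minus LOI = 100.0 t (the Σ of target masses is 100.0 t; the stated basis being 100.0 t — rounding explains the deltas).
Whole-batch sum: Σ batch = 103.4 t; LOI removed, Σ of batch·LOI: 3.397 t; yield: glass divided by total = 96.71%.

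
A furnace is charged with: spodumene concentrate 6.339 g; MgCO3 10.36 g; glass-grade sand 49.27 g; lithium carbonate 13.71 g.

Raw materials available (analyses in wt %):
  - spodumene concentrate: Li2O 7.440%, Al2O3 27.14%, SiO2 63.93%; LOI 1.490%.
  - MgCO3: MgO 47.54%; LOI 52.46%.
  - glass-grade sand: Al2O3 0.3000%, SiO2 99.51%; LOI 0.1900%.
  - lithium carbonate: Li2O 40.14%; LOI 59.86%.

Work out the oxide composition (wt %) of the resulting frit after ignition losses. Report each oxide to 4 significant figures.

Intermediates appear, rounded to four significant figures, in the printout. Each numeric step keeps full float precision from first step to last. A single rounding yields each reported result — derived quantities are re-derived at full float precision (the four compositions, the yield, ignition loss, net glass mass, totals) starting from the weights per 65.85 g of glass, as they appear in the problem or answer text.
Oxide masses out of the charge:
  Li2O: 6.339·0.07440 + 13.71·0.4014 = 5.975 g
  Al2O3: 6.339·0.2714 + 49.27·0.003000 = 1.868 g
  SiO2: 6.339·0.6393 + 49.27·0.9951 = 53.08 g
  MgO: 10.36·0.4754 = 4.925 g
LOI: 6.339·0.01490 + 10.36·0.5246 + 49.27·0.001900 + 13.71·0.5986 = 13.83 g
Glass mass = batch − LOI = 79.68 − 13.83 = 65.85 g (= Σ oxide masses)
percent by weight: oxide/glass ×100

Glass mass = 65.85 g (batch 79.68 − LOI 13.83).
Composition: Li2O 9.073%, Al2O3 2.837%, SiO2 80.61%, MgO 7.479%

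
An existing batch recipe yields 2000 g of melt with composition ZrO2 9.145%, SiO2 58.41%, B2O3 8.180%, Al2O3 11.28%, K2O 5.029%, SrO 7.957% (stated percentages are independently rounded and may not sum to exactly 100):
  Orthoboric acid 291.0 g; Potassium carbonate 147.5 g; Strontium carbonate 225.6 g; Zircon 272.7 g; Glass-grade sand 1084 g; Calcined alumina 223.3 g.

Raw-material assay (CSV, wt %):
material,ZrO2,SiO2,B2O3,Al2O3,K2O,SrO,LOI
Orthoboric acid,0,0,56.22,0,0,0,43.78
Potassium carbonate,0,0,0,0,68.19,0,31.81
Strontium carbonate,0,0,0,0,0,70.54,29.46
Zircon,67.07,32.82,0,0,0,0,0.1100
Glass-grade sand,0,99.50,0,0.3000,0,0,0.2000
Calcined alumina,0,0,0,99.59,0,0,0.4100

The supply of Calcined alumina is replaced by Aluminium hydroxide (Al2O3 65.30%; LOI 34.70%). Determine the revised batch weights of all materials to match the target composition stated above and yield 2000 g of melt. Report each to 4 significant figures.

In-progress results are printed with 4-significant-figure rounding across the worked steps; each numeric step keeps full precision throughout. Every reported number is rounded just once — the derived quantities are carried in full precision (the yield, totals, six oxide percentages, ignition loss, glass mass) from the batch weights on 2000 g of glass, exactly as printed in either problem or answer.
Target masses of each oxide per 2000 g melt:
  ZrO2: 9.145% × 2000 = 182.9 g
  SiO2: 58.41% × 2000 = 1168 g
  B2O3: 8.180% × 2000 = 163.6 g
  Al2O3: 11.28% × 2000 = 225.6 g
  K2O: 5.029% × 2000 = 100.6 g
  SrO: 7.957% × 2000 = 159.1 g
Sums-versus-targets review per the reported batch figures, relative to the basis at hand (target by target, the sums agree modulo rounding of the values):
  ZrO2: 272.7·0.6707 = 182.9 g (target 182.9 g)
  SiO2: 272.7·0.3282 + 1084·0.9950 = 1168 g (target 1168 g)
  B2O3: 291.0·0.5622 = 163.6 g (target 163.6 g)
  Al2O3: 1084·0.003000 + 340.5·0.6530 = 225.6 g (target 225.6 g)
  K2O: 147.5·0.6819 = 100.6 g (target 100.6 g)
  SrO: 225.6·0.7054 = 159.1 g (target 159.1 g)
Mass balance on the glass: net batch after ignition = 2000 g (the Σ of target masses is 2000 g; with the basis standing at 2000 g — a pure rounding effect).
Adding the batch up: Σ batch = 2361 g; LOI removed, Σ of batch·LOI: 361.4 g; yield, glass over the total, = 84.69%.

Revised batch per 2000 g melt:
  Orthoboric acid: 291.0 g
  Potassium carbonate: 147.5 g
  Strontium carbonate: 225.6 g
  Zircon: 272.7 g
  Glass-grade sand: 1084 g
  Aluminium hydroxide: 340.5 g
Total batch = 2361 g; LOI loss = 361.4 g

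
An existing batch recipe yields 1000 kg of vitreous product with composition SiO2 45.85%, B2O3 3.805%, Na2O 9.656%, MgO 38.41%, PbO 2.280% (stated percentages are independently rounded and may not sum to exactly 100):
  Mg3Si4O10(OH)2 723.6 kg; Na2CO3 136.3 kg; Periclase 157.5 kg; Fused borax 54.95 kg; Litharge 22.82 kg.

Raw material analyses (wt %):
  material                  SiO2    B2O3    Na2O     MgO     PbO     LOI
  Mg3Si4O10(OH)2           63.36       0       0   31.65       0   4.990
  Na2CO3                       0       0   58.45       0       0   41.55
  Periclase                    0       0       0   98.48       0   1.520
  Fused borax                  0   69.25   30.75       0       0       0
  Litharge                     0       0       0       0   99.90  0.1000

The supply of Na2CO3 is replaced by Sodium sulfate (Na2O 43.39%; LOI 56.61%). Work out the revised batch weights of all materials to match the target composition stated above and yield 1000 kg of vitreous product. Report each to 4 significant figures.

Each numeric step maintains full float precision in all steps — mid-chain values appear with 4-significant-figure rounding in the printout — each reported result undergoes a single rounding. All derived quantities (the five compositions, the totals, the yield, ignition loss, net glass mass) are re-derived from the batch weights on 1000 kg of glass at full precision exactly as printed in the problem or answer text.
Oxide mass targets, per 1000 kg vitreous product:
  SiO2: 45.85% × 1000 = 458.5 kg
  B2O3: 3.805% × 1000 = 38.05 kg
  Na2O: 9.656% × 1000 = 96.56 kg
  MgO: 38.41% × 1000 = 384.1 kg
  PbO: 2.280% × 1000 = 22.80 kg
Mass-balance tally per oxide working from each reported weight, against the basis in use (sums match the target masses net of answer rounding effects):
  SiO2: 723.6·0.6336 = 458.5 kg (target 458.5 kg)
  B2O3: 54.95·0.6925 = 38.05 kg (target 38.05 kg)
  Na2O: 183.6·0.4339 + 54.95·0.3075 = 96.56 kg (target 96.56 kg)
  MgO: 723.6·0.3165 + 157.5·0.9848 = 384.1 kg (target 384.1 kg)
  PbO: 22.82·0.9990 = 22.80 kg (target 22.80 kg)
Auditing the glass mass value: batch Σ − ignition loss = 1000 kg (the targets, summed, come to 1000 kg; versus the stated basis of 1000 kg — differing by rounding only).
Batch grand total — Σ batch = 1142 kg; LOI removed, Σ of batch·LOI: 142.5 kg; glass ÷ batch gives a yield of 87.53%.

Revised batch per 1000 kg vitreous product:
  Mg3Si4O10(OH)2: 723.6 kg
  Sodium sulfate: 183.6 kg
  Periclase: 157.5 kg
  Fused borax: 54.95 kg
  Litharge: 22.82 kg
Total batch = 1142 kg; LOI loss = 142.5 kg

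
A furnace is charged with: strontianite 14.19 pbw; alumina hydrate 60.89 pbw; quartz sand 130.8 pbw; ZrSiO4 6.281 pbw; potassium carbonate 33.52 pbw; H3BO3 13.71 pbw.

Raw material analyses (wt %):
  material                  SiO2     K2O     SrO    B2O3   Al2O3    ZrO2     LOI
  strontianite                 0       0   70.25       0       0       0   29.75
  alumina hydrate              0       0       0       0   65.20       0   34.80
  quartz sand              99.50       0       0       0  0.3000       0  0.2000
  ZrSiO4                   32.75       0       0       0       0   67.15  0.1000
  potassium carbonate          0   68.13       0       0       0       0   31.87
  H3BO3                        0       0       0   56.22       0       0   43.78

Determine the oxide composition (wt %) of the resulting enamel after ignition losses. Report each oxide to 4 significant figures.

Glass mass = 217.0 pbw (batch 259.4 − LOI 42.36).
Composition: SiO2 60.92%, K2O 10.52%, SrO 4.593%, B2O3 3.552%, Al2O3 18.47%, ZrO2 1.943%

Each numeric step holds full float precision at all times; mid-chain values are displayed, with 4-significant-digit rounding, within the worked lines — each reported figure includes exactly one rounding — derived quantities, including the totals, the six compositions, net glass mass, the yield, LOI, are recomputed from the batch weights at 217.0 pbw of glass at exact precision as they appear in the problem or the answer.
Mass of each oxide from the mix:
  SiO2: 130.8·0.9950 + 6.281·0.3275 = 132.2 pbw
  K2O: 33.52·0.6813 = 22.84 pbw
  SrO: 14.19·0.7025 = 9.968 pbw
  B2O3: 13.71·0.5622 = 7.708 pbw
  Al2O3: 60.89·0.6520 + 130.8·0.003000 = 40.09 pbw
  ZrO2: 6.281·0.6715 = 4.218 pbw
LOI: 14.19·0.2975 + 60.89·0.3480 + 130.8·0.002000 + 6.281·0.001000 + 33.52·0.3187 + 13.71·0.4378 = 42.36 pbw
Net of LOI, the glass mass = 259.4 − 42.36 = 217.0 pbw (consistent with Σ oxide mass)
wt % = oxide mass / glass mass × 100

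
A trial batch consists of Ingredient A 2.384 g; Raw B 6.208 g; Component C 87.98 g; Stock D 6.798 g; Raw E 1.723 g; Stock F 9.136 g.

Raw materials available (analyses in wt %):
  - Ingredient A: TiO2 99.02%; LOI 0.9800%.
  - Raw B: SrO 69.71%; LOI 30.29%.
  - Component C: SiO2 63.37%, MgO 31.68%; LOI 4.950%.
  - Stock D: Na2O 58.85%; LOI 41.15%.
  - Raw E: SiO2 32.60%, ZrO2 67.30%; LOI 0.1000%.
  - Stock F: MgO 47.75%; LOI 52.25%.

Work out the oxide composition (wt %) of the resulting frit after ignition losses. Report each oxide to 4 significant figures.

In-progress results are printed rounded off to 4 significant figures within the worked lines; each numeric step maintains exact precision through the solve; every reported number is rounded once only — all derived quantities, including the yield, glass mass, the totals, LOI, six oxide percentages, are re-derived starting from the weights for 100.4 g of glass in exact precision, as quoted within problem or answer.
Per-oxide mass from batch:
  Na2O: 6.798·0.5885 = 4.001 g
  SiO2: 87.98·0.6337 + 1.723·0.3260 = 56.31 g
  MgO: 87.98·0.3168 + 9.136·0.4775 = 32.23 g
  SrO: 6.208·0.6971 = 4.328 g
  TiO2: 2.384·0.9902 = 2.361 g
  ZrO2: 1.723·0.6730 = 1.160 g
LOI: 2.384·0.009800 + 6.208·0.3029 + 87.98·0.04950 + 6.798·0.4115 + 1.723·0.001000 + 9.136·0.5225 = 13.83 g
Glass mass = batch − LOI = 114.2 − 13.83 = 100.4 g (matching Σ of the oxides)
each oxide over glass, ×100, is wt %

Glass mass = 100.4 g (batch 114.2 − LOI 13.83).
Composition: Na2O 3.985%, SiO2 56.09%, MgO 32.11%, SrO 4.310%, TiO2 2.351%, ZrO2 1.155%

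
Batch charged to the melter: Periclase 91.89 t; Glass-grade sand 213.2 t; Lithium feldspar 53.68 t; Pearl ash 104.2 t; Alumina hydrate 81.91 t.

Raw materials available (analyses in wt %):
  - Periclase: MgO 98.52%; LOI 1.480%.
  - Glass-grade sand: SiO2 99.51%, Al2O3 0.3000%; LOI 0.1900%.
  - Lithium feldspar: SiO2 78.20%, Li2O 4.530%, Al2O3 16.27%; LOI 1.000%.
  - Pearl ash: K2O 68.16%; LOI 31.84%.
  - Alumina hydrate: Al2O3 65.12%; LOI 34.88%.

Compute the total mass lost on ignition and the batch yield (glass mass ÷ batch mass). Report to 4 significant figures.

LOI loss = 64.05 t; glass = 480.8 t; yield = 88.25%

Working values appear, with 4-significant-digit rounding, across the worked steps. The whole derivation carries full precision throughout; each reported number receives exactly one rounding. Derived quantities, which include the totals, LOI, the five compositions, yield, net glass mass, are rebuilt at exact precision, as given in question or answer, starting from the weights at 480.8 t of glass.
Loss on ignition, line by line:
  Periclase: 91.89 × 0.01480 = 1.360 t
  Glass-grade sand: 213.2 × 0.001900 = 0.4051 t
  Lithium feldspar: 53.68 × 0.01000 = 0.5368 t
  Pearl ash: 104.2 × 0.3184 = 33.18 t
  Alumina hydrate: 81.91 × 0.3488 = 28.57 t
Total LOI = 64.05 t
Glass = batch − LOI = 544.9 − 64.05 = 480.8 t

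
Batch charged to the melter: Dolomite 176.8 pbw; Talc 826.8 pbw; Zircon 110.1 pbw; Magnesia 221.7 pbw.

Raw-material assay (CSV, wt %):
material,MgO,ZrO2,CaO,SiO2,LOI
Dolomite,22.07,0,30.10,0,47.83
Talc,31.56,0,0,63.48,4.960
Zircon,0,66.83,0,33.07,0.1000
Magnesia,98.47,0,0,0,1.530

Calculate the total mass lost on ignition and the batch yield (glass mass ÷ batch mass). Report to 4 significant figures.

LOI loss = 129.1 pbw; glass = 1206 pbw; yield = 90.33%

Values along the way appear rounded to 4 significant digits in the working; all arithmetic maintains exact precision through the solve. Every reported figure sees exactly one rounding. All derived quantities (net glass mass, totals, the yield, ignition loss, four oxide percentages) are recomputed in exact precision using the weight values at 1206 pbw of glass exactly as shown in problem or answer.
Material-by-material LOI:
  Dolomite: 176.8 × 0.4783 = 84.56 pbw
  Talc: 826.8 × 0.04960 = 41.01 pbw
  Zircon: 110.1 × 0.001000 = 0.1101 pbw
  Magnesia: 221.7 × 0.01530 = 3.392 pbw
Total LOI = 129.1 pbw
Glass = batch − LOI = 1335 − 129.1 = 1206 pbw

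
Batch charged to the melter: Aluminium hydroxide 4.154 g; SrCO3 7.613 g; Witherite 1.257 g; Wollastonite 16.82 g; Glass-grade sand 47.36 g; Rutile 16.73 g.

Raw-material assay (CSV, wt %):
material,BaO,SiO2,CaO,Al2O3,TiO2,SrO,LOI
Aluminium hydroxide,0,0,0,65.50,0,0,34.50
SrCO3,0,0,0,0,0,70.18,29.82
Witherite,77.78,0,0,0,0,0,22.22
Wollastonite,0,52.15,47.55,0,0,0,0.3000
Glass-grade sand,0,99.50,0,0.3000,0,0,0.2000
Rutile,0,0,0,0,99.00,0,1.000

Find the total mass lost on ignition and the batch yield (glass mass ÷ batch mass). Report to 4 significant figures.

LOI loss = 4.295 g; glass = 89.64 g; yield = 95.43%

Intermediates are printed rounded to 4 significant digits as written. Full float precision is kept through the solve; every reported figure takes exactly one rounding; the derived quantities, which include net glass mass, ignition loss, yield, the six compositions, totals, are recomputed at full precision, as quoted within question or answer, from the batch weights for 89.64 g of glass.
Per-material ignition loss:
  Aluminium hydroxide: 4.154 × 0.3450 = 1.433 g
  SrCO3: 7.613 × 0.2982 = 2.270 g
  Witherite: 1.257 × 0.2222 = 0.2793 g
  Wollastonite: 16.82 × 0.003000 = 0.05046 g
  Glass-grade sand: 47.36 × 0.002000 = 0.09472 g
  Rutile: 16.73 × 0.01000 = 0.1673 g
Total LOI = 4.295 g
Glass = batch − LOI = 93.93 − 4.295 = 89.64 g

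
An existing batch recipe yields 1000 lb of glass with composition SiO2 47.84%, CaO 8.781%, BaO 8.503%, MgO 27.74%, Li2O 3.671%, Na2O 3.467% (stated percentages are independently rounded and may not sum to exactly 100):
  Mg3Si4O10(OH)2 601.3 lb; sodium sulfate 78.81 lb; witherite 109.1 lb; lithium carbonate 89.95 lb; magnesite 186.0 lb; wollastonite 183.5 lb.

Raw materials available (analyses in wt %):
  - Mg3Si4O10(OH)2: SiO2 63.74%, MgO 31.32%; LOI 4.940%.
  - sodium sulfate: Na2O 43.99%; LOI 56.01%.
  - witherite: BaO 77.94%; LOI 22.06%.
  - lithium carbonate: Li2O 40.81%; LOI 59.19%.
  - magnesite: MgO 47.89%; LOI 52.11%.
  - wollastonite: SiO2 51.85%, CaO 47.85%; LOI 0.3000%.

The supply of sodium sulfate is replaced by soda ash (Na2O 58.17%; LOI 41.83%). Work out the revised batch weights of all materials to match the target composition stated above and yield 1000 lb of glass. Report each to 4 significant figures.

Revised batch per 1000 lb glass:
  Mg3Si4O10(OH)2: 601.3 lb
  soda ash: 59.60 lb
  witherite: 109.1 lb
  lithium carbonate: 89.95 lb
  magnesite: 186.0 lb
  wollastonite: 183.5 lb
Total batch = 1229 lb; LOI loss = 229.4 lb

Working values are shown, rounded to four significant digits, in the working. The working math keeps full float precision throughout — each reported result receives exactly one rounding. The derived quantities (six oxide percentages, LOI, the yield, glass mass, the totals) are re-derived from the weighed amounts on 1000 lb of glass in exact precision as set out in either problem or answer.
Oxide mass targets, per 1000 lb glass:
  SiO2: 47.84% × 1000 = 478.4 lb
  CaO: 8.781% × 1000 = 87.81 lb
  BaO: 8.503% × 1000 = 85.03 lb
  MgO: 27.74% × 1000 = 277.4 lb
  Li2O: 3.671% × 1000 = 36.71 lb
  Na2O: 3.467% × 1000 = 34.67 lb
Mass-balance tally per oxide with the batch weights as given, for the quoted basis mass (summed amounts equal target values within answer rounding):
  SiO2: 601.3·0.6374 + 183.5·0.5185 = 478.4 lb (target 478.4 lb)
  CaO: 183.5·0.4785 = 87.80 lb (target 87.81 lb)
  BaO: 109.1·0.7794 = 85.03 lb (target 85.03 lb)
  MgO: 601.3·0.3132 + 186.0·0.4789 = 277.4 lb (target 277.4 lb)
  Li2O: 89.95·0.4081 = 36.71 lb (target 36.71 lb)
  Na2O: 59.60·0.5817 = 34.67 lb (target 34.67 lb)
Mass balance on the glass: total batch − LOI = 1000 lb (summing oxide targets gives 1000 lb; basis as stated: 1000 lb — gaps are rounding artifacts).
Whole-batch sum: Σ batch = 1229 lb; LOI loss = Σ batch·LOI = 229.4 lb; the yield ratio, glass ÷ batch: 81.34%.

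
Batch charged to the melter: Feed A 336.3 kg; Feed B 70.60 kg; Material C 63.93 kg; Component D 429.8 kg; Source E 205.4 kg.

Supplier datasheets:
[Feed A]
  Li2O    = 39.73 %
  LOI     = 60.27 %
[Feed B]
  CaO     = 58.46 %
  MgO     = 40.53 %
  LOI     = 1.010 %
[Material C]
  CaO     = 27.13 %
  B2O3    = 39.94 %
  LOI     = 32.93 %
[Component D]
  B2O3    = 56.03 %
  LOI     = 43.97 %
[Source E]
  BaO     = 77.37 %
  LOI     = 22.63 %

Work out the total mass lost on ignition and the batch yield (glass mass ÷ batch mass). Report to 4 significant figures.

Mid-chain values are printed, with 4-significant-figure rounding, across the worked steps. All internal work runs at exact precision from first step to last; every reported result takes exactly one rounding; derived quantities (the five compositions, net glass mass, yield, totals, ignition loss) are computed from the weighed amounts for 646.1 kg of glass in full float precision, as set out in the question or the answer.
LOI of each material in turn:
  Feed A: 336.3 × 0.6027 = 202.7 kg
  Feed B: 70.60 × 0.01010 = 0.7131 kg
  Material C: 63.93 × 0.3293 = 21.05 kg
  Component D: 429.8 × 0.4397 = 189.0 kg
  Source E: 205.4 × 0.2263 = 46.48 kg
Total LOI = 459.9 kg
Glass = batch − LOI = 1106 − 459.9 = 646.1 kg

LOI loss = 459.9 kg; glass = 646.1 kg; yield = 58.42%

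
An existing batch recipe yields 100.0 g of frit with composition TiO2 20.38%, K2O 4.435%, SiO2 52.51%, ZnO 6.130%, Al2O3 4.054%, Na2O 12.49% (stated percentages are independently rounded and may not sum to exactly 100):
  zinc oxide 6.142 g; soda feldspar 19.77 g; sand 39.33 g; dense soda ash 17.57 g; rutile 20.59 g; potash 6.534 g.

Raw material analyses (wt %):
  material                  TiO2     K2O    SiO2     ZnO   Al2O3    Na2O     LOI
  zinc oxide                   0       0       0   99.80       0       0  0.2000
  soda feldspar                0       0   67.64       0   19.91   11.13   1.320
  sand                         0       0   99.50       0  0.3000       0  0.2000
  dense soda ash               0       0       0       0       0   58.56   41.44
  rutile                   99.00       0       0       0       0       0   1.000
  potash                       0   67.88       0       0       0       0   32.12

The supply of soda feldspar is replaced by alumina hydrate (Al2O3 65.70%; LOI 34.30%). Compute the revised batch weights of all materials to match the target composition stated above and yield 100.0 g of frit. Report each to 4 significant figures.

Working values are displayed, rounded to 4 significant digits, when written out. The whole derivation carries exact precision all the way through — every reported result is rounded once only; derived quantities are re-derived at exact precision (totals, ignition loss, six oxide percentages, net glass mass, yield) from the batch weights per 100.0 g of glass exactly as shown in the problem or the answer.
Oxide mass targets, per 100.0 g frit:
  TiO2: 20.38% × 100.0 = 20.38 g
  K2O: 4.435% × 100.0 = 4.435 g
  SiO2: 52.51% × 100.0 = 52.51 g
  ZnO: 6.130% × 100.0 = 6.130 g
  Al2O3: 4.054% × 100.0 = 4.054 g
  Na2O: 12.49% × 100.0 = 12.49 g
Balance tally, oxide-wise, working from each reported weight, relative to the basis at hand (every target is met by its sum once rounding is allowed for):
  TiO2: 20.59·0.9900 = 20.38 g (target 20.38 g)
  K2O: 6.534·0.6788 = 4.435 g (target 4.435 g)
  SiO2: 52.77·0.9950 = 52.51 g (target 52.51 g)
  ZnO: 6.142·0.9980 = 6.130 g (target 6.130 g)
  Al2O3: 5.929·0.6570 + 52.77·0.003000 = 4.054 g (target 4.054 g)
  Na2O: 21.33·0.5856 = 12.49 g (target 12.49 g)
Glass-mass bookkeeping: the batch minus its LOI: 100.0 g (oxide target masses add up to 100.0 g; the stated basis being 100.0 g — gaps are rounding artifacts).
Summing the batch: Σ batch = 113.3 g; loss to ignition Σ batch·LOI = 13.30 g; yield, glass over the total, = 88.26%.

Revised batch per 100.0 g frit:
  zinc oxide: 6.142 g
  alumina hydrate: 5.929 g
  sand: 52.77 g
  dense soda ash: 21.33 g
  rutile: 20.59 g
  potash: 6.534 g
Total batch = 113.3 g; LOI loss = 13.30 g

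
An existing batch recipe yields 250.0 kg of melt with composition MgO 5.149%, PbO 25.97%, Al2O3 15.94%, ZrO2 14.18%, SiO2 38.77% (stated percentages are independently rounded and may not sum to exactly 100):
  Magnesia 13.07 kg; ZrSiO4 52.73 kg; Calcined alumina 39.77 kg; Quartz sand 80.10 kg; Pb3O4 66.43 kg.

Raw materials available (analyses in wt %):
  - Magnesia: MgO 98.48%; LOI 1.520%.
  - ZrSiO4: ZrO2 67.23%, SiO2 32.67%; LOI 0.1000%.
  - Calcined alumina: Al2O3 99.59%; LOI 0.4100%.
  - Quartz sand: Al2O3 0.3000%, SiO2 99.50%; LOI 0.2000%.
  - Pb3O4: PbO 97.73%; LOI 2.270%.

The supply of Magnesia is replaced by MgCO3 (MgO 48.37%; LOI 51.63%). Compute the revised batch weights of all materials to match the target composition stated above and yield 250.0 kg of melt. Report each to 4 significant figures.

Revised batch per 250.0 kg melt:
  MgCO3: 26.61 kg
  ZrSiO4: 52.73 kg
  Calcined alumina: 39.77 kg
  Quartz sand: 80.10 kg
  Pb3O4: 66.43 kg
Total batch = 265.6 kg; LOI loss = 15.62 kg

The whole derivation carries exact precision at every stage. Mid-chain values are shown rounded to four significant digits as written; each reported number is rounded only once — derived quantities, including five oxide percentages, the totals, glass mass, the yield, LOI, are computed using the weight values on 250.0 kg of glass at exact precision, as set out in either problem or answer.
Oxide mass targets, per 250.0 kg melt:
  MgO: 5.149% × 250.0 = 12.87 kg
  PbO: 25.97% × 250.0 = 64.92 kg
  Al2O3: 15.94% × 250.0 = 39.85 kg
  ZrO2: 14.18% × 250.0 = 35.45 kg
  SiO2: 38.77% × 250.0 = 96.92 kg
Sums-versus-targets review using the reported weights, under the basis named above (oxide sums agree with the targets up to rounding of the answer):
  MgO: 26.61·0.4837 = 12.87 kg (target 12.87 kg)
  PbO: 66.43·0.9773 = 64.92 kg (target 64.92 kg)
  Al2O3: 39.77·0.9959 + 80.10·0.003000 = 39.85 kg (target 39.85 kg)
  ZrO2: 52.73·0.6723 = 35.45 kg (target 35.45 kg)
  SiO2: 52.73·0.3267 + 80.10·0.9950 = 96.93 kg (target 96.92 kg)
Consistency of the glass mass: the batch minus its LOI: 250.0 kg (the targets, summed, come to 250.0 kg; versus the stated basis of 250.0 kg — a pure rounding effect).
Whole-batch sum: Σ batch = 265.6 kg; ignition loss, Σ(batch × LOI) = 15.62 kg; yield = glass ÷ total batch = 94.12%.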